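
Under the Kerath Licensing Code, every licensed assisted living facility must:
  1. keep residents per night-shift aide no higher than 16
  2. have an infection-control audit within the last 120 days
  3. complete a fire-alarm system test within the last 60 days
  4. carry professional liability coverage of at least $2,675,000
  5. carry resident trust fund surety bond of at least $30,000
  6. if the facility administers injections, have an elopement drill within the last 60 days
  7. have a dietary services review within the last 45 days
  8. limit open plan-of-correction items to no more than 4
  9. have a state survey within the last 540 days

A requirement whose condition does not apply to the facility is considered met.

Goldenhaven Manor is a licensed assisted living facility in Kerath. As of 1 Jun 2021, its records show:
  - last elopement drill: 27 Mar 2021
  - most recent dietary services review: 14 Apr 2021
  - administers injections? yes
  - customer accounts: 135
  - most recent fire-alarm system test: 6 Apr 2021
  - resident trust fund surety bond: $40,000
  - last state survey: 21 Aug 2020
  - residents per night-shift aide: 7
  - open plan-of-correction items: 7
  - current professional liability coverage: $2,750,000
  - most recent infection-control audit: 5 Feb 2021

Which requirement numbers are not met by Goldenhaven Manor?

1. residents per night-shift aide 7 ≤ 16 → met
2. infection-control audit 116 days ago vs limit 120 → met
3. fire-alarm system test 56 days ago vs limit 60 → met
4. professional liability coverage $2,750,000 ≥ $2,675,000 → met
5. resident trust fund surety bond $40,000 ≥ $30,000 → met
6. condition 'administers injections' holds; elopement drill 66 days ago vs limit 60 → not met
7. dietary services review 48 days ago vs limit 45 → not met
8. open plan-of-correction items 7 > 4 → not met
9. state survey 284 days ago vs limit 540 → met
Not met: 6, 7, 8

6, 7, 8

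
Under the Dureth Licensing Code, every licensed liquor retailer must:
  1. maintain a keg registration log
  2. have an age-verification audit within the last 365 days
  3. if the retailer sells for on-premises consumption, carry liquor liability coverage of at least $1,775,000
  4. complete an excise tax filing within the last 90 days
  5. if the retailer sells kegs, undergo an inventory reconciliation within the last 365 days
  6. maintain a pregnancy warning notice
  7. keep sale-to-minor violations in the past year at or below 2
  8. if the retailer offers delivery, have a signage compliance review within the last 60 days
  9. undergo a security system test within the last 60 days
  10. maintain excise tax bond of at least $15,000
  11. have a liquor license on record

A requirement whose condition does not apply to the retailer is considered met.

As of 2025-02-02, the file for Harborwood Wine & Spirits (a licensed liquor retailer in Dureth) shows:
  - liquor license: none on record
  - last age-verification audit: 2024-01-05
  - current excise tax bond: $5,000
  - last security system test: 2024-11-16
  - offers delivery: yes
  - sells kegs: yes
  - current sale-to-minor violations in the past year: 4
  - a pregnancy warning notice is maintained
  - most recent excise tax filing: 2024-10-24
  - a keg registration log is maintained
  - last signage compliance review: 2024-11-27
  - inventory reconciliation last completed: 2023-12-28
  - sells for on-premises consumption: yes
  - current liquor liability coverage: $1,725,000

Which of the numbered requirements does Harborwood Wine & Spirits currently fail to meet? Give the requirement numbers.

2, 3, 4, 5, 7, 8, 9, 10, 11

1. keg registration log present → met
2. age-verification audit 394 days ago vs limit 365 → not met
3. condition 'sells for on-premises consumption' holds; liquor liability coverage $1,725,000 < $1,775,000 → not met
4. excise tax filing 101 days ago vs limit 90 → not met
5. condition 'sells kegs' holds; inventory reconciliation 402 days ago vs limit 365 → not met
6. pregnancy warning notice present → met
7. sale-to-minor violations in the past year 4 > 2 → not met
8. condition 'offers delivery' holds; signage compliance review 67 days ago vs limit 60 → not met
9. security system test 78 days ago vs limit 60 → not met
10. excise tax bond $5,000 < $15,000 → not met
11. liquor license absent → not met
Not met: 2, 3, 4, 5, 7, 8, 9, 10, 11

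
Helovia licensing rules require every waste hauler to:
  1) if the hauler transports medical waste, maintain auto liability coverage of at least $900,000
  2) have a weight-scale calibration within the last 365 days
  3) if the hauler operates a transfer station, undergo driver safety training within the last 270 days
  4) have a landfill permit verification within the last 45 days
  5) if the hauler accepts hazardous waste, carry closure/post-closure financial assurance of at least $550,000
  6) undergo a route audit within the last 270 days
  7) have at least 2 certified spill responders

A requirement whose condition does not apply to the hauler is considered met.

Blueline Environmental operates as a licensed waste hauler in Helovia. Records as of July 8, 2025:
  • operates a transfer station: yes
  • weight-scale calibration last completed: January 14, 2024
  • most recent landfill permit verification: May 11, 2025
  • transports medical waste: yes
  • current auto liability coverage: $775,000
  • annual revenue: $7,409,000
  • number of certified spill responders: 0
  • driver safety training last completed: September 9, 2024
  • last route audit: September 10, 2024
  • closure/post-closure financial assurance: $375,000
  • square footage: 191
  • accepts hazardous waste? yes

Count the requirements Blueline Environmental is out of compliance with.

7

1. condition 'transports medical waste' holds; auto liability coverage $775,000 < $900,000 → not met
2. weight-scale calibration 541 days ago vs limit 365 → not met
3. condition 'operates a transfer station' holds; driver safety training 302 days ago vs limit 270 → not met
4. landfill permit verification 58 days ago vs limit 45 → not met
5. condition 'accepts hazardous waste' holds; closure/post-closure financial assurance $375,000 < $550,000 → not met
6. route audit 301 days ago vs limit 270 → not met
7. certified spill responders 0 < 2 → not met
Not met: 7 of 7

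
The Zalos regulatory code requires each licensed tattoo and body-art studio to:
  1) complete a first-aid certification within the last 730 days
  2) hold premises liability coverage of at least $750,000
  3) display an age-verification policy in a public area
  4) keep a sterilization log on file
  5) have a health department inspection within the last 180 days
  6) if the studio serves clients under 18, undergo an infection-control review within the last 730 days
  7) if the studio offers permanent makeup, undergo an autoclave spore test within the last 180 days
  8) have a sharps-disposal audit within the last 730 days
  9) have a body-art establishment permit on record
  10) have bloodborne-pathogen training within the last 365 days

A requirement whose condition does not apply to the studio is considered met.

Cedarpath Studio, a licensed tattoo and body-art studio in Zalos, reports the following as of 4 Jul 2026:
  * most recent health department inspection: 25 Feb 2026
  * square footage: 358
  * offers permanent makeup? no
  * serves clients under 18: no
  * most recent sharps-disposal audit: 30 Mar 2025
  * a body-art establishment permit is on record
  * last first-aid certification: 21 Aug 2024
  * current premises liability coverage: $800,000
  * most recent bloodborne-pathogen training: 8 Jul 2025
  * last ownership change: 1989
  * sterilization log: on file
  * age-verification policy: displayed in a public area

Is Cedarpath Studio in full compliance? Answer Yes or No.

1. first-aid certification 682 days ago vs limit 730 → met
2. premises liability coverage $800,000 ≥ $750,000 → met
3. age-verification policy present → met
4. sterilization log present → met
5. health department inspection 129 days ago vs limit 180 → met
6. condition 'serves clients under 18' does not hold → requirement n/a → met
7. condition 'offers permanent makeup' does not hold → requirement n/a → met
8. sharps-disposal audit 461 days ago vs limit 730 → met
9. body-art establishment permit present → met
10. bloodborne-pathogen training 361 days ago vs limit 365 → met
All met.

Yes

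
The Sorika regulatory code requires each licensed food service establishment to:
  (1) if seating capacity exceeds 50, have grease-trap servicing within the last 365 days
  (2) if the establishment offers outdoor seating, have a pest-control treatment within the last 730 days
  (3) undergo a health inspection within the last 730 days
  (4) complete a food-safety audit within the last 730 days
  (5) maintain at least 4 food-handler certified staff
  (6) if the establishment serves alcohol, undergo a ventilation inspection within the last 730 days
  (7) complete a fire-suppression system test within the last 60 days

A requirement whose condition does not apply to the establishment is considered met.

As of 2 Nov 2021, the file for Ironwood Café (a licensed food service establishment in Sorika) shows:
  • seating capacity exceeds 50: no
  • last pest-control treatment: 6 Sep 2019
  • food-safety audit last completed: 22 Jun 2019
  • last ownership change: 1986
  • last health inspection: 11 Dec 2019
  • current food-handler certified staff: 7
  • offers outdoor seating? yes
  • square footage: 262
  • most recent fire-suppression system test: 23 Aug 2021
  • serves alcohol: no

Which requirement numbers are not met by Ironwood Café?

2, 4, 7

1. condition 'seating capacity exceeds 50' does not hold → requirement n/a → met
2. condition 'offers outdoor seating' holds; pest-control treatment 788 days ago vs limit 730 → not met
3. health inspection 692 days ago vs limit 730 → met
4. food-safety audit 864 days ago vs limit 730 → not met
5. food-handler certified staff 7 ≥ 4 → met
6. condition 'serves alcohol' does not hold → requirement n/a → met
7. fire-suppression system test 71 days ago vs limit 60 → not met
Not met: 2, 4, 7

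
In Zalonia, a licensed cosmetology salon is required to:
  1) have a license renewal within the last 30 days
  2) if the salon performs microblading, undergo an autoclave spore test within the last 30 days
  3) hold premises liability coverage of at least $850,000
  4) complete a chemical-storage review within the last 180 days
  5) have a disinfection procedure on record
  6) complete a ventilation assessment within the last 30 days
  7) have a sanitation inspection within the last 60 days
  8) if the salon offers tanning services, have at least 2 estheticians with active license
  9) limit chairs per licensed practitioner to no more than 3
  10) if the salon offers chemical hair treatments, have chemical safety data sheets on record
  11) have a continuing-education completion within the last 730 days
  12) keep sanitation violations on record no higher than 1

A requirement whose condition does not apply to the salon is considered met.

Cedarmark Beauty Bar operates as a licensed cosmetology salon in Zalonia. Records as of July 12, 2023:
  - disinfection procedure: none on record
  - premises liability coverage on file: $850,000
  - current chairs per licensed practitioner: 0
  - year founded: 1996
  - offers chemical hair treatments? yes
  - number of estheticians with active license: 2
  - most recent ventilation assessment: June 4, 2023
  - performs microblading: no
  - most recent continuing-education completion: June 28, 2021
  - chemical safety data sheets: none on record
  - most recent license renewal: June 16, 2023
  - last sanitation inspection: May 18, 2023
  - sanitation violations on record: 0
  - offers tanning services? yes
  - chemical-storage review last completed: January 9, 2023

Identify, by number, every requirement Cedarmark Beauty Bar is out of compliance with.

1. license renewal 26 days ago vs limit 30 → met
2. condition 'performs microblading' does not hold → requirement n/a → met
3. premises liability coverage $850,000 ≥ $850,000 → met
4. chemical-storage review 184 days ago vs limit 180 → not met
5. disinfection procedure absent → not met
6. ventilation assessment 38 days ago vs limit 30 → not met
7. sanitation inspection 55 days ago vs limit 60 → met
8. condition 'offers tanning services' holds; estheticians with active license 2 ≥ 2 → met
9. chairs per licensed practitioner 0 ≤ 3 → met
10. condition 'offers chemical hair treatments' holds; chemical safety data sheets absent → not met
11. continuing-education completion 744 days ago vs limit 730 → not met
12. sanitation violations on record 0 ≤ 1 → met
Not met: 4, 5, 6, 10, 11

4, 5, 6, 10, 11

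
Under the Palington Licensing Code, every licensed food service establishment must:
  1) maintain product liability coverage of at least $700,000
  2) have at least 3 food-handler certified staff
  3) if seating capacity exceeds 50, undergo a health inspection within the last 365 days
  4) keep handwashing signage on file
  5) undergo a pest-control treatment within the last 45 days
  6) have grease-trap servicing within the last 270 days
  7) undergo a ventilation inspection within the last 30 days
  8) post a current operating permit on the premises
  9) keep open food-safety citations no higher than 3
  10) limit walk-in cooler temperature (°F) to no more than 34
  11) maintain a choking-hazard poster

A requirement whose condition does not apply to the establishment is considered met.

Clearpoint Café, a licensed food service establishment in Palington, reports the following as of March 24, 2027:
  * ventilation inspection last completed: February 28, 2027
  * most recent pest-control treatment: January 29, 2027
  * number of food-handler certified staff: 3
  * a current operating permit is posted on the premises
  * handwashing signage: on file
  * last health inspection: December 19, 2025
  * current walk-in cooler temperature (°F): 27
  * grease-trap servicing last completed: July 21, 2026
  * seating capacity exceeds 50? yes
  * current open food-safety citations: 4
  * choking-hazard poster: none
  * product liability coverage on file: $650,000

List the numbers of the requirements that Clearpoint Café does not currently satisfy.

1, 3, 5, 9, 11

1. product liability coverage $650,000 < $700,000 → not met
2. food-handler certified staff 3 ≥ 3 → met
3. condition 'seating capacity exceeds 50' holds; health inspection 460 days ago vs limit 365 → not met
4. handwashing signage present → met
5. pest-control treatment 54 days ago vs limit 45 → not met
6. grease-trap servicing 246 days ago vs limit 270 → met
7. ventilation inspection 24 days ago vs limit 30 → met
8. current operating permit present → met
9. open food-safety citations 4 > 3 → not met
10. walk-in cooler temperature (°F) 27 ≤ 34 → met
11. choking-hazard poster absent → not met
Not met: 1, 3, 5, 9, 11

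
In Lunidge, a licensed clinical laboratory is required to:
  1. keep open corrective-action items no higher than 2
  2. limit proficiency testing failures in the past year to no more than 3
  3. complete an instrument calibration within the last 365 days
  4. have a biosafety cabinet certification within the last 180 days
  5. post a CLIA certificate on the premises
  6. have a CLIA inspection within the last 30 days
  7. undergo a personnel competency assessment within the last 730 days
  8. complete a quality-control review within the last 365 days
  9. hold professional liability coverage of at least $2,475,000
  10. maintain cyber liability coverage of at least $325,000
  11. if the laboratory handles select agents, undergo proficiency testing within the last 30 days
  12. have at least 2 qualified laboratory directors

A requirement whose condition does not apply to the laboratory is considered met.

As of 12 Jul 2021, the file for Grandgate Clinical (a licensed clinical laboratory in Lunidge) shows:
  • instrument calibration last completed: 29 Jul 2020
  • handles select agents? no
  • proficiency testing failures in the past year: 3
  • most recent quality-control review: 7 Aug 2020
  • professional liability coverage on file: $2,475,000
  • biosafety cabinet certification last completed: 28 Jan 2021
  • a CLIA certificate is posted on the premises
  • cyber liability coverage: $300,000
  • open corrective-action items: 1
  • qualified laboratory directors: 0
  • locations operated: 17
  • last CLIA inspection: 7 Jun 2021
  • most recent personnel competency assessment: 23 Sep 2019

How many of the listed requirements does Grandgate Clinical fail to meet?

3

1. open corrective-action items 1 ≤ 2 → met
2. proficiency testing failures in the past year 3 ≤ 3 → met
3. instrument calibration 348 days ago vs limit 365 → met
4. biosafety cabinet certification 165 days ago vs limit 180 → met
5. CLIA certificate present → met
6. CLIA inspection 35 days ago vs limit 30 → not met
7. personnel competency assessment 658 days ago vs limit 730 → met
8. quality-control review 339 days ago vs limit 365 → met
9. professional liability coverage $2,475,000 ≥ $2,475,000 → met
10. cyber liability coverage $300,000 < $325,000 → not met
11. condition 'handles select agents' does not hold → requirement n/a → met
12. qualified laboratory directors 0 < 2 → not met
Not met: 3 of 12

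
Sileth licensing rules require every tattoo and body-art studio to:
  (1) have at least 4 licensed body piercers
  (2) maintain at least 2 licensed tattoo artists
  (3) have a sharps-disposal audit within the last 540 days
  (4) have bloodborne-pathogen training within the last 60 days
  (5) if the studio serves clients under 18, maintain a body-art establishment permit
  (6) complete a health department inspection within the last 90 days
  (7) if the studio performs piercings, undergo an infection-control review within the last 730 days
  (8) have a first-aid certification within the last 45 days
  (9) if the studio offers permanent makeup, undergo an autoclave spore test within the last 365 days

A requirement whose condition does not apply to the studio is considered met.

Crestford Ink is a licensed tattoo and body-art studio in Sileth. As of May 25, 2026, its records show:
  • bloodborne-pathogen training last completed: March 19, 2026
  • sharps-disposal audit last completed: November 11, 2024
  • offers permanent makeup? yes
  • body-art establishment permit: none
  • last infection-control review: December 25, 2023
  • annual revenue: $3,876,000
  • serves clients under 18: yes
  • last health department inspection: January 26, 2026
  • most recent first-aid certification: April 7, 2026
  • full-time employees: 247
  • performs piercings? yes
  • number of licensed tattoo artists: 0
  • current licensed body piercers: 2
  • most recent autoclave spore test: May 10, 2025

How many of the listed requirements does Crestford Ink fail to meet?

1. licensed body piercers 2 < 4 → not met
2. licensed tattoo artists 0 < 2 → not met
3. sharps-disposal audit 560 days ago vs limit 540 → not met
4. bloodborne-pathogen training 67 days ago vs limit 60 → not met
5. condition 'serves clients under 18' holds; body-art establishment permit absent → not met
6. health department inspection 119 days ago vs limit 90 → not met
7. condition 'performs piercings' holds; infection-control review 882 days ago vs limit 730 → not met
8. first-aid certification 48 days ago vs limit 45 → not met
9. condition 'offers permanent makeup' holds; autoclave spore test 380 days ago vs limit 365 → not met
Not met: 9 of 9

9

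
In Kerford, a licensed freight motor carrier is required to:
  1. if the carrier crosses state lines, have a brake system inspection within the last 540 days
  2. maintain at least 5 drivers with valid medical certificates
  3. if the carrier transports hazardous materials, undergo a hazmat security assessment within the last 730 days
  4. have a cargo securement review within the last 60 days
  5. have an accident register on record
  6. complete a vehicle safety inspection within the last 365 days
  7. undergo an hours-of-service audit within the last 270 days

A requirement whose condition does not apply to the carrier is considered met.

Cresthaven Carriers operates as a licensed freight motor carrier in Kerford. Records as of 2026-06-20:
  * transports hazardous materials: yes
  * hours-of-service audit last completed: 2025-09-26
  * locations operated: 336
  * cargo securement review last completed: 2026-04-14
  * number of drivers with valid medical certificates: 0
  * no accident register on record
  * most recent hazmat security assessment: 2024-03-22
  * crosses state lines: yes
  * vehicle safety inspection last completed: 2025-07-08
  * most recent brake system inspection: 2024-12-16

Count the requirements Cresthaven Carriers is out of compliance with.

1. condition 'crosses state lines' holds; brake system inspection 551 days ago vs limit 540 → not met
2. drivers with valid medical certificates 0 < 5 → not met
3. condition 'transports hazardous materials' holds; hazmat security assessment 820 days ago vs limit 730 → not met
4. cargo securement review 67 days ago vs limit 60 → not met
5. accident register absent → not met
6. vehicle safety inspection 347 days ago vs limit 365 → met
7. hours-of-service audit 267 days ago vs limit 270 → met
Not met: 5 of 7

5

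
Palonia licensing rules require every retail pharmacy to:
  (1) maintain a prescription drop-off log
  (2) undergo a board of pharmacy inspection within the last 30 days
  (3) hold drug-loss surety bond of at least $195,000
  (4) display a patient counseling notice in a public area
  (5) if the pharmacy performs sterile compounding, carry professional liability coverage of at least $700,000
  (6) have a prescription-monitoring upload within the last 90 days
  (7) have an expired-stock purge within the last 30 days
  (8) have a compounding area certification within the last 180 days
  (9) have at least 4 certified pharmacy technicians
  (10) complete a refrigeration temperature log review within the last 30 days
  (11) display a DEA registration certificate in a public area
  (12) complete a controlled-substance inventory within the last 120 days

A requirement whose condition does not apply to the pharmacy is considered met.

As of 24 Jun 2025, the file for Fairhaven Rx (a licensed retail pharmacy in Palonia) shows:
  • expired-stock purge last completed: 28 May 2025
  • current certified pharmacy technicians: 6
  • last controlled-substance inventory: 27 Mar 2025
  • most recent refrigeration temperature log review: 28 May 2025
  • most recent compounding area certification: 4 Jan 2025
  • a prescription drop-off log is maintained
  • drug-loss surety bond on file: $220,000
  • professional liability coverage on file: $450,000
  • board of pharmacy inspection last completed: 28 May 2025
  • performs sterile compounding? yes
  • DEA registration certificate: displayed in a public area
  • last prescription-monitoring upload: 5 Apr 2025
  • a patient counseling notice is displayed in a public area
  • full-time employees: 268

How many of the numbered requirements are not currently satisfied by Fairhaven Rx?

1. prescription drop-off log present → met
2. board of pharmacy inspection 27 days ago vs limit 30 → met
3. drug-loss surety bond $220,000 ≥ $195,000 → met
4. patient counseling notice present → met
5. condition 'performs sterile compounding' holds; professional liability coverage $450,000 < $700,000 → not met
6. prescription-monitoring upload 80 days ago vs limit 90 → met
7. expired-stock purge 27 days ago vs limit 30 → met
8. compounding area certification 171 days ago vs limit 180 → met
9. certified pharmacy technicians 6 ≥ 4 → met
10. refrigeration temperature log review 27 days ago vs limit 30 → met
11. DEA registration certificate present → met
12. controlled-substance inventory 89 days ago vs limit 120 → met
Not met: 1 of 12

1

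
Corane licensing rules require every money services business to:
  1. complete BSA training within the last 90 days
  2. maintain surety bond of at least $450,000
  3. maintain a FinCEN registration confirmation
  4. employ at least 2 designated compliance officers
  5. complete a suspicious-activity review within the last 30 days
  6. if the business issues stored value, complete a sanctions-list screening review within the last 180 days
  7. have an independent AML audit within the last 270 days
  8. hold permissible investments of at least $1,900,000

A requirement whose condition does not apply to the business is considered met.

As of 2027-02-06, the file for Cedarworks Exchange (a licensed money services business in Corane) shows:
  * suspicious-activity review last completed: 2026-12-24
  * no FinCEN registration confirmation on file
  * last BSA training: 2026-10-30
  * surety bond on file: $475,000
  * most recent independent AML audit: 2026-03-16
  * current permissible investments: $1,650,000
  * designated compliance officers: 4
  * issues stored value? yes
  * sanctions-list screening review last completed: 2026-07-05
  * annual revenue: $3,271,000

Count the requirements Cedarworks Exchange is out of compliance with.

6

1. BSA training 99 days ago vs limit 90 → not met
2. surety bond $475,000 ≥ $450,000 → met
3. FinCEN registration confirmation absent → not met
4. designated compliance officers 4 ≥ 2 → met
5. suspicious-activity review 44 days ago vs limit 30 → not met
6. condition 'issues stored value' holds; sanctions-list screening review 216 days ago vs limit 180 → not met
7. independent AML audit 327 days ago vs limit 270 → not met
8. permissible investments $1,650,000 < $1,900,000 → not met
Not met: 6 of 8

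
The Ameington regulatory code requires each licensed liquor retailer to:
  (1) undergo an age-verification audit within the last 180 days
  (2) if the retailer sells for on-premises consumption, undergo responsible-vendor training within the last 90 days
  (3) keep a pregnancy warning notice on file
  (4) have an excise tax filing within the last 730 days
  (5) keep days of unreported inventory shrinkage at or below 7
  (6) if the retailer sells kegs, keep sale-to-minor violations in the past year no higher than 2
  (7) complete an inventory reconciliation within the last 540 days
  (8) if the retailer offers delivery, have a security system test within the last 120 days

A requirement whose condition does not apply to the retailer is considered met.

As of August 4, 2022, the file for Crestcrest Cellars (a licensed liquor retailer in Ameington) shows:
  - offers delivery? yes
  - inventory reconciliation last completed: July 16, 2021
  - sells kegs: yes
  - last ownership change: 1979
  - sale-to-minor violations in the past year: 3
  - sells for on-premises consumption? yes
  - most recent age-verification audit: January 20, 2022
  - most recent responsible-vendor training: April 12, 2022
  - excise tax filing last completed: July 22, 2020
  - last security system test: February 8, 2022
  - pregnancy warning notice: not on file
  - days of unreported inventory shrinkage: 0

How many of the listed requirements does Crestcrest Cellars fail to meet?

1. age-verification audit 196 days ago vs limit 180 → not met
2. condition 'sells for on-premises consumption' holds; responsible-vendor training 114 days ago vs limit 90 → not met
3. pregnancy warning notice absent → not met
4. excise tax filing 743 days ago vs limit 730 → not met
5. days of unreported inventory shrinkage 0 ≤ 7 → met
6. condition 'sells kegs' holds; sale-to-minor violations in the past year 3 > 2 → not met
7. inventory reconciliation 384 days ago vs limit 540 → met
8. condition 'offers delivery' holds; security system test 177 days ago vs limit 120 → not met
Not met: 6 of 8

6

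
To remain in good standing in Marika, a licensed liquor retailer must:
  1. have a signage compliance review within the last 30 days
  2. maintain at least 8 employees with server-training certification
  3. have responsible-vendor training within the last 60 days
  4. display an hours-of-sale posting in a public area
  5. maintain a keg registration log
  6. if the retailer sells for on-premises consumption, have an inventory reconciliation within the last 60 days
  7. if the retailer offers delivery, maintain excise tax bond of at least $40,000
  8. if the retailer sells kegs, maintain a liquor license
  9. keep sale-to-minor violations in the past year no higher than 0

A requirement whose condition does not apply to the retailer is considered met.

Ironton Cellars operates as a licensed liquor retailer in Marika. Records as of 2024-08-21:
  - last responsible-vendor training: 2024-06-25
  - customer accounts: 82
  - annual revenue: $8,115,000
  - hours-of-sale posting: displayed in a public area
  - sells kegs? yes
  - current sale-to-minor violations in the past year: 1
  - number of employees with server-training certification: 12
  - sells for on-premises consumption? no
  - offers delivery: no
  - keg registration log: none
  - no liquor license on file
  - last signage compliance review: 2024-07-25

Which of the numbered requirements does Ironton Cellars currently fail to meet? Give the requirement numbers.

5, 8, 9

1. signage compliance review 27 days ago vs limit 30 → met
2. employees with server-training certification 12 ≥ 8 → met
3. responsible-vendor training 57 days ago vs limit 60 → met
4. hours-of-sale posting present → met
5. keg registration log absent → not met
6. condition 'sells for on-premises consumption' does not hold → requirement n/a → met
7. condition 'offers delivery' does not hold → requirement n/a → met
8. condition 'sells kegs' holds; liquor license absent → not met
9. sale-to-minor violations in the past year 1 > 0 → not met
Not met: 5, 8, 9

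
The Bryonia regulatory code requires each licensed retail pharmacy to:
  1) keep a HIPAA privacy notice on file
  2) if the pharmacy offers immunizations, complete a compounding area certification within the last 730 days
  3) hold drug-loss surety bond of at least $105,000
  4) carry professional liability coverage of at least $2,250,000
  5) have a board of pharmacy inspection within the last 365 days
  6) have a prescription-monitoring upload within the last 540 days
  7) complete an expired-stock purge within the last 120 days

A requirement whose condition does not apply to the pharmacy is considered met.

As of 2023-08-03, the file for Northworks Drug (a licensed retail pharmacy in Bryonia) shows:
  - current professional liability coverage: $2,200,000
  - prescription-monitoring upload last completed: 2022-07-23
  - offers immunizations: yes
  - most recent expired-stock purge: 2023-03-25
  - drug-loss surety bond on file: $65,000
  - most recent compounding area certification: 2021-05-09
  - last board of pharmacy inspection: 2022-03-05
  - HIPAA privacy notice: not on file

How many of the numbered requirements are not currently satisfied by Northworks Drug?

1. HIPAA privacy notice absent → not met
2. condition 'offers immunizations' holds; compounding area certification 816 days ago vs limit 730 → not met
3. drug-loss surety bond $65,000 < $105,000 → not met
4. professional liability coverage $2,200,000 < $2,250,000 → not met
5. board of pharmacy inspection 516 days ago vs limit 365 → not met
6. prescription-monitoring upload 376 days ago vs limit 540 → met
7. expired-stock purge 131 days ago vs limit 120 → not met
Not met: 6 of 7

6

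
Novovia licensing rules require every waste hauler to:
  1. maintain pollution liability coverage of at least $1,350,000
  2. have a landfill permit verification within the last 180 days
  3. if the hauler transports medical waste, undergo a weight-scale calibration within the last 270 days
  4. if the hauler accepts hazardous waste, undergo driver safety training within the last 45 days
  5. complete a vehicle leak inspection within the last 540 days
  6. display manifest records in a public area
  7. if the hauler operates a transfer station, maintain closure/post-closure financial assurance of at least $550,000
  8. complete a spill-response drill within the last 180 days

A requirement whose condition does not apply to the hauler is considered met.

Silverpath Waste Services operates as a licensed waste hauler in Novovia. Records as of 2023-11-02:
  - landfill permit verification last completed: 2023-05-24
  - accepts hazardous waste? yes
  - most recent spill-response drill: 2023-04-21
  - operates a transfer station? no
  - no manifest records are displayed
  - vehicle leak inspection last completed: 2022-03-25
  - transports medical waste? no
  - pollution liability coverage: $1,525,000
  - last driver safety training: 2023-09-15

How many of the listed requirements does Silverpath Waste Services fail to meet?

4

1. pollution liability coverage $1,525,000 ≥ $1,350,000 → met
2. landfill permit verification 162 days ago vs limit 180 → met
3. condition 'transports medical waste' does not hold → requirement n/a → met
4. condition 'accepts hazardous waste' holds; driver safety training 48 days ago vs limit 45 → not met
5. vehicle leak inspection 587 days ago vs limit 540 → not met
6. manifest records absent → not met
7. condition 'operates a transfer station' does not hold → requirement n/a → met
8. spill-response drill 195 days ago vs limit 180 → not met
Not met: 4 of 8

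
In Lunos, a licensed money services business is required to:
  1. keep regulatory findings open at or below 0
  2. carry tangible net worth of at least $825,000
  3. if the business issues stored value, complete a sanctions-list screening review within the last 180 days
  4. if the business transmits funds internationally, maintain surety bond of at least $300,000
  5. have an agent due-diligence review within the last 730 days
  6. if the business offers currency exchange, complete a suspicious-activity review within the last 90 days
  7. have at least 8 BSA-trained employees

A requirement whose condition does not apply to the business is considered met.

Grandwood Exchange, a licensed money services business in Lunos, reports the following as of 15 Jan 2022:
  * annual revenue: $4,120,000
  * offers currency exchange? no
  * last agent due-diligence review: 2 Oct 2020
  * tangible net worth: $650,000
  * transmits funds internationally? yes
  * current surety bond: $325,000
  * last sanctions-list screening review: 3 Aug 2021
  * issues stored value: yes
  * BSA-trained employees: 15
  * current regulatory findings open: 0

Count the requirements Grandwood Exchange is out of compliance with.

1

1. regulatory findings open 0 ≤ 0 → met
2. tangible net worth $650,000 < $825,000 → not met
3. condition 'issues stored value' holds; sanctions-list screening review 165 days ago vs limit 180 → met
4. condition 'transmits funds internationally' holds; surety bond $325,000 ≥ $300,000 → met
5. agent due-diligence review 470 days ago vs limit 730 → met
6. condition 'offers currency exchange' does not hold → requirement n/a → met
7. BSA-trained employees 15 ≥ 8 → met
Not met: 1 of 7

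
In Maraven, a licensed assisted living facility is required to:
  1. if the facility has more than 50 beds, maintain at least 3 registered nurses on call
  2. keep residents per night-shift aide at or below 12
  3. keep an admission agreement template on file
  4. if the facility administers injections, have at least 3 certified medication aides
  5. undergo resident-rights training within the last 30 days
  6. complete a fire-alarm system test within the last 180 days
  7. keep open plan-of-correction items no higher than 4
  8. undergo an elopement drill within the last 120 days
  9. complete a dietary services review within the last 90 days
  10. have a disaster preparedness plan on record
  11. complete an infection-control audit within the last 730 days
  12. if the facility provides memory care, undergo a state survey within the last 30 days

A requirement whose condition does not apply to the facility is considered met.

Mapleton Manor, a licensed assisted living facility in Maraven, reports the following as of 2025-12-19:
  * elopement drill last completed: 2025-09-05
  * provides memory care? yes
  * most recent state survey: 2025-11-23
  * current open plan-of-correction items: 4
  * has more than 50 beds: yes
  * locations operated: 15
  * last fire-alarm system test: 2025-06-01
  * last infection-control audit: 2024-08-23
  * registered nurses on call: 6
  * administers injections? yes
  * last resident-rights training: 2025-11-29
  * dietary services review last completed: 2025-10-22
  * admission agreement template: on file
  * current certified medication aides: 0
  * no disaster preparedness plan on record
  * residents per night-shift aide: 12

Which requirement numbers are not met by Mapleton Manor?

4, 6, 10

1. condition 'has more than 50 beds' holds; registered nurses on call 6 ≥ 3 → met
2. residents per night-shift aide 12 ≤ 12 → met
3. admission agreement template present → met
4. condition 'administers injections' holds; certified medication aides 0 < 3 → not met
5. resident-rights training 20 days ago vs limit 30 → met
6. fire-alarm system test 201 days ago vs limit 180 → not met
7. open plan-of-correction items 4 ≤ 4 → met
8. elopement drill 105 days ago vs limit 120 → met
9. dietary services review 58 days ago vs limit 90 → met
10. disaster preparedness plan absent → not met
11. infection-control audit 483 days ago vs limit 730 → met
12. condition 'provides memory care' holds; state survey 26 days ago vs limit 30 → met
Not met: 4, 6, 10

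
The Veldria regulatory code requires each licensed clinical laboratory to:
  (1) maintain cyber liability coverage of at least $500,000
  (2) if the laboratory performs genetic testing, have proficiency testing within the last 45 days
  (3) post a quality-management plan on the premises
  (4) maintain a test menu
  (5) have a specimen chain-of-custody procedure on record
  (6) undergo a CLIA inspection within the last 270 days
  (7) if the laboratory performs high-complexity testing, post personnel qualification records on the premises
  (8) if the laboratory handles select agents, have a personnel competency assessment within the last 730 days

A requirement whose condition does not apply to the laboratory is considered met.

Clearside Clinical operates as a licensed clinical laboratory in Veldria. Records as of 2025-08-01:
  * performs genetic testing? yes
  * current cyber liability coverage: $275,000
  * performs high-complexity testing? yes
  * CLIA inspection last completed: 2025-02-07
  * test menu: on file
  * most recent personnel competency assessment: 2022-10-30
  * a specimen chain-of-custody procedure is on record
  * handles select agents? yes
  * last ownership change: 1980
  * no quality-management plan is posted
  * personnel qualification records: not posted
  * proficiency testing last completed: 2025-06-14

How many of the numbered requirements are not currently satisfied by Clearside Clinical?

1. cyber liability coverage $275,000 < $500,000 → not met
2. condition 'performs genetic testing' holds; proficiency testing 48 days ago vs limit 45 → not met
3. quality-management plan absent → not met
4. test menu present → met
5. specimen chain-of-custody procedure present → met
6. CLIA inspection 175 days ago vs limit 270 → met
7. condition 'performs high-complexity testing' holds; personnel qualification records absent → not met
8. condition 'handles select agents' holds; personnel competency assessment 1006 days ago vs limit 730 → not met
Not met: 5 of 8

5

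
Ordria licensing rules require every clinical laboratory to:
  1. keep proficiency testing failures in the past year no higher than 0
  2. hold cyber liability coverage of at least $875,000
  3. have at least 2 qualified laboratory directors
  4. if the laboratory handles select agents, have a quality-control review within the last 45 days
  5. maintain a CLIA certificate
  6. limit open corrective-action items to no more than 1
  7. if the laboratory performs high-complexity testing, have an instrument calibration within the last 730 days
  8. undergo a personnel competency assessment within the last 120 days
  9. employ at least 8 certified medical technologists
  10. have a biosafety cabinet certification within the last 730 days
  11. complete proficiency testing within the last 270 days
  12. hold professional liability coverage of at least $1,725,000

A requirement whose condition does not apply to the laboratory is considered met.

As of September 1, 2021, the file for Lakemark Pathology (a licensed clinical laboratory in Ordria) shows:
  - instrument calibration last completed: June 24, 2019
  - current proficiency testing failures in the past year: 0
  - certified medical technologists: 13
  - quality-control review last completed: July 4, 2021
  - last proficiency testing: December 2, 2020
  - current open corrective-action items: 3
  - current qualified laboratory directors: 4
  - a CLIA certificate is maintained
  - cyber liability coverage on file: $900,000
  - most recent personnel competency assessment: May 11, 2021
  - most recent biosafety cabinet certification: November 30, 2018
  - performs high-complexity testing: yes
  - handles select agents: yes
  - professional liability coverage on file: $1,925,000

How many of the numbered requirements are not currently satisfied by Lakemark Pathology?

1. proficiency testing failures in the past year 0 ≤ 0 → met
2. cyber liability coverage $900,000 ≥ $875,000 → met
3. qualified laboratory directors 4 ≥ 2 → met
4. condition 'handles select agents' holds; quality-control review 59 days ago vs limit 45 → not met
5. CLIA certificate present → met
6. open corrective-action items 3 > 1 → not met
7. condition 'performs high-complexity testing' holds; instrument calibration 800 days ago vs limit 730 → not met
8. personnel competency assessment 113 days ago vs limit 120 → met
9. certified medical technologists 13 ≥ 8 → met
10. biosafety cabinet certification 1006 days ago vs limit 730 → not met
11. proficiency testing 273 days ago vs limit 270 → not met
12. professional liability coverage $1,925,000 ≥ $1,725,000 → met
Not met: 5 of 12

5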